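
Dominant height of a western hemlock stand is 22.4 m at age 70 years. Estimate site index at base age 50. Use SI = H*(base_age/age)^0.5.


Formula: SI = H_dom * (base_age / age)^0.5
Age ratio = 50 / 70 = 0.71429
sqrt(age_ratio) = 0.84515
SI = 22.4 * 0.84515 = 18.9 m

18.9


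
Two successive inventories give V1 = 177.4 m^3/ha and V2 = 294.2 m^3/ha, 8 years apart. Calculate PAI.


Formula: PAI = (V_T2 - V_T1) / (T2 - T1)
Volume increment = 294.2 - 177.4 = 116.8 m^3/ha
PAI = 116.8 / 8 = 14.6 m^3/ha/year

14.6


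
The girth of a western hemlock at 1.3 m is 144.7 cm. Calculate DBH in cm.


Formula: DBH = C / pi
DBH = 144.7 / pi
pi = 3.14159...
DBH = 46.1 cm

46.1


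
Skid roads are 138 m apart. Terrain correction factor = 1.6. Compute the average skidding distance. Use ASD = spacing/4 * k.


Formula: ASD = (spacing / 4) * correction
Uncorrected distance = spacing / 4 = 138 / 4 = 34.5 m
ASD = 34.5 * 1.6 = 55 m

55


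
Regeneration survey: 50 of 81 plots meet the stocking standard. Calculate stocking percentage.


Formula: Stocking % = stocked plots / total plots * 100
Stocking = 50 / 81 * 100
Stocking = 0.6173 * 100 = 61.7%

61.7


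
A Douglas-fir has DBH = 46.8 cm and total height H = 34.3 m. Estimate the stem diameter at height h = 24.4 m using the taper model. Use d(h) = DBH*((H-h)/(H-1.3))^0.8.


Taper: d(h) = DBH * ((H - h) / (H - 1.3))^0.8
Numerator = H - h = 34.3 - 24.4 = 9.9 m
Denominator = H - 1.3 = 34.3 - 1.3 = 33.0 m
Ratio = 9.9 / 33.0 = 0.3
d = 46.8 * 0.3^0.8 = 17.9 cm

17.9


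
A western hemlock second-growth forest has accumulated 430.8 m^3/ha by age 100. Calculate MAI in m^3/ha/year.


Formula: MAI = Total Volume / Stand Age
MAI = 430.8 m^3/ha / 100 years
MAI = 4.31 m^3/ha/year

4.31


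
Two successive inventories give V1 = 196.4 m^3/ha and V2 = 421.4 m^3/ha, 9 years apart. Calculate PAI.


Formula: PAI = (V_T2 - V_T1) / (T2 - T1)
Volume increment = 421.4 - 196.4 = 225.0 m^3/ha
PAI = 225.0 / 9 = 25.0 m^3/ha/year

25.0


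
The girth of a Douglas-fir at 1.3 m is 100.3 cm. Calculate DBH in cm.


Formula: DBH = C / pi
DBH = 100.3 / pi
pi = 3.14159...
DBH = 31.9 cm

31.9


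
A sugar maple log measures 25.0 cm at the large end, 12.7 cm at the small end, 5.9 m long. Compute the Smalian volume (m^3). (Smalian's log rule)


Smalian: V = (A1 + A2)/2 * L,  A = pi*(D/200)^2
A1 = pi*(25.0/200)^2 = 0.049087 m^2
A2 = pi*(12.7/200)^2 = 0.012668 m^2
V = (0.049087+0.012668)/2*5.9 = 0.1822 m^3

0.1822


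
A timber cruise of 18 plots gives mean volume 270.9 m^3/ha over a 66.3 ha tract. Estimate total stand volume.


Formula: Total Volume = Mean Volume per ha * Total Area
Total Volume = 270.9 m^3/ha * 66.3 ha
Total Volume = 17961 m^3

17961


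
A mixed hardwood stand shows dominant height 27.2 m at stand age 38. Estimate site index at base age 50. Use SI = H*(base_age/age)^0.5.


Formula: SI = H_dom * (base_age / age)^0.5
Age ratio = 50 / 38 = 1.31579
sqrt(age_ratio) = 1.14708
SI = 27.2 * 1.14708 = 31.2 m

31.2


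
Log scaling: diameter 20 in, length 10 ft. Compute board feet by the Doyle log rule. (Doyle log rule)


Doyle: BF = (D - 4)^2 * L / 16
Adjusted diameter = 20 - 4 = 16 in
(D-4)^2 = 16^2 = 256
BF = 256 * 10 / 16 = 160 BF

160


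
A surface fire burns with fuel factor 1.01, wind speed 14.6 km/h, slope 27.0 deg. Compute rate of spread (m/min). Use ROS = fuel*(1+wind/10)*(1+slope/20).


Formula: ROS = fuel * (1 + wind/10) * (1 + slope/20)
Wind factor = 1 + 14.6/10 = 2.46
Slope factor = 1 + 27.0/20 = 2.35
ROS = 1.01 * 2.46 * 2.35 = 5.84 m/min

5.84


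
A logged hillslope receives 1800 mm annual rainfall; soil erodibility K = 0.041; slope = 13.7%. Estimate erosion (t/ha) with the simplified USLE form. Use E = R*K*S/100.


Formula: E = R * K * S / 100  (simplified USLE)
R * K = 1800 * 0.041 = 73.8
E = 73.8 * 13.7 / 100 = 10.11 t/ha

10.11


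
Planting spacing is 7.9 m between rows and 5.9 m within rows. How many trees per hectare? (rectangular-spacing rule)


Formula: TPH = 10000 m^2/ha / (spacing_x * spacing_y)
Area per tree = 7.9 m * 5.9 m = 46.61 m^2
TPH = 10000 / 46.61 = 215 trees/ha

215


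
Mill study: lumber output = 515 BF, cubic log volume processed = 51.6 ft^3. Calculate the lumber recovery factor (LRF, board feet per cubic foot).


Formula: LRF = Lumber Output (BF) / Log Input (ft^3)
LRF = 515 BF / 51.6 ft^3
LRF = 9.98 BF/ft^3

9.98


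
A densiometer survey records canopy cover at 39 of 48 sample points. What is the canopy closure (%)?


Formula: Canopy closure = covered points / total points * 100
Closure = 39 / 48 * 100
Closure = 0.8125 * 100 = 81.3%

81.3


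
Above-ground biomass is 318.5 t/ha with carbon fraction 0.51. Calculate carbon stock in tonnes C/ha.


Formula: Carbon Stock = Biomass * Carbon Fraction
C = 318.5 t/ha * 0.51
C = 162.4 t C/ha

162.4


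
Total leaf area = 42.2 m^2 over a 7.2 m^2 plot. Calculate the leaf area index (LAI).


Formula: LAI = total leaf area / ground area  (dimensionless)
LAI = 42.2 m^2 / 7.2 m^2
LAI = 5.86

5.86


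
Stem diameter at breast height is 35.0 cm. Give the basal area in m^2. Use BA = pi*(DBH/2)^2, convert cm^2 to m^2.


Formula: BA = pi * (DBH/2)^2 / 10000  (cm^2 to m^2)
Radius = DBH/2 = 35.0/2 = 17.5 cm
BA = pi * 17.5^2 / 10000
   = 962.1128 cm^2 / 10000
   = 0.0962 m^2

0.0962


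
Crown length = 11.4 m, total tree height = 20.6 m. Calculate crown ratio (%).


Formula: Crown Ratio = (Crown Length / Total Height) * 100
CR = (11.4 m / 20.6 m) * 100
CR = 0.5534 * 100 = 55.3%

55.3


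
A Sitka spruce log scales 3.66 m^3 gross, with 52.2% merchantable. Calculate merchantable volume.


Formula: MV = V_total * (merchantable_pct / 100)
Merchantable fraction = 52.2% / 100 = 0.522
MV = 3.66 m^3 * 0.522 = 1.911 m^3

1.911


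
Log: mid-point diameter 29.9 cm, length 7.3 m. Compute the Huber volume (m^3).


Huber: V = Am * L,  Am = pi*(Dm/200)^2
Am = pi*(29.9/200)^2 = 0.070215 m^2
V = 0.070215*7.3 = 0.5126 m^3

0.5126


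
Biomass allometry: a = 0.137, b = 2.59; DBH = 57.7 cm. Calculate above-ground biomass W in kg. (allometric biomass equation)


Formula: W = a * DBH^b  (allometric power law)
DBH^b = 57.7^2.59 = 36428.8412
W = 0.137 * 36428.8412 = 4990.8 kg

4990.8


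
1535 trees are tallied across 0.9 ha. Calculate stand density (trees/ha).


Formula: Stand Density = N_trees / Area_ha
Density = 1535 trees / 0.9 ha
Density = 1706 trees/ha

1706


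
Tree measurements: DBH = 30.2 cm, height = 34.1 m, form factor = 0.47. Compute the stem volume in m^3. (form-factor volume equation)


Formula: V = pi * (DBH/200)^2 * H * ff
Radius = DBH/200 = 30.2/200 = 0.151 m
Radius^2 = 0.151^2 = 0.022801 m^2
V = pi * 0.022801 * 34.1 * 0.47
V = 1.148 m^3

1.148


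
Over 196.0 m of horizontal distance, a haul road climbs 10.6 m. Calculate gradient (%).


Formula: Gradient = rise / run * 100
Gradient = 10.6 / 196.0 * 100 = 5.4%

5.4


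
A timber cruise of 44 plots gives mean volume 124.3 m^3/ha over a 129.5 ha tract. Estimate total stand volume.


Formula: Total Volume = Mean Volume per ha * Total Area
Total Volume = 124.3 m^3/ha * 129.5 ha
Total Volume = 16097 m^3

16097


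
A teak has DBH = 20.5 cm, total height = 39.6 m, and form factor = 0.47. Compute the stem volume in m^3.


Formula: V = pi * (DBH/200)^2 * H * ff
Radius = DBH/200 = 20.5/200 = 0.1025 m
Radius^2 = 0.1025^2 = 0.01050625 m^2
V = pi * 0.01050625 * 39.6 * 0.47
V = 0.614 m^3

0.614


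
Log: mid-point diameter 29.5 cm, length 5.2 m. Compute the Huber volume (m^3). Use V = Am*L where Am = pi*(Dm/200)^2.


Huber: V = Am * L,  Am = pi*(Dm/200)^2
Am = pi*(29.5/200)^2 = 0.068349 m^2
V = 0.068349*5.2 = 0.3554 m^3

0.3554


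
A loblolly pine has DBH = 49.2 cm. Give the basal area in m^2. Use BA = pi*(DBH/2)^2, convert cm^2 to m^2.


Formula: BA = pi * (DBH/2)^2 / 10000  (cm^2 to m^2)
Radius = DBH/2 = 49.2/2 = 24.6 cm
BA = pi * 24.6^2 / 10000
   = 1901.1662 cm^2 / 10000
   = 0.1901 m^2

0.1901


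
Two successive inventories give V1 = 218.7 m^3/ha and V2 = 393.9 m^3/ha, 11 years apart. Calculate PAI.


Formula: PAI = (V_T2 - V_T1) / (T2 - T1)
Volume increment = 393.9 - 218.7 = 175.2 m^3/ha
PAI = 175.2 / 11 = 15.93 m^3/ha/year

15.93


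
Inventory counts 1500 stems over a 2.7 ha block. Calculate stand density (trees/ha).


Formula: Stand Density = N_trees / Area_ha
Density = 1500 trees / 2.7 ha
Density = 556 trees/ha

556


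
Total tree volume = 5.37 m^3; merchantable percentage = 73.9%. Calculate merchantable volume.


Formula: MV = V_total * (merchantable_pct / 100)
Merchantable fraction = 73.9% / 100 = 0.739
MV = 5.37 m^3 * 0.739 = 3.968 m^3

3.968


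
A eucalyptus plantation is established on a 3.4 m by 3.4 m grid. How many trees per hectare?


Formula: TPH = 10000 m^2/ha / (spacing_x * spacing_y)
Area per tree = 3.4 m * 3.4 m = 11.56 m^2
TPH = 10000 / 11.56 = 865 trees/ha

865


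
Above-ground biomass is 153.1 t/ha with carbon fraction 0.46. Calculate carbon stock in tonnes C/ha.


Formula: Carbon Stock = Biomass * Carbon Fraction
C = 153.1 t/ha * 0.46
C = 70.4 t C/ha

70.4


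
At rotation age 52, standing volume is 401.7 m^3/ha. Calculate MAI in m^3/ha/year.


Formula: MAI = Total Volume / Stand Age
MAI = 401.7 m^3/ha / 52 years
MAI = 7.73 m^3/ha/year

7.73


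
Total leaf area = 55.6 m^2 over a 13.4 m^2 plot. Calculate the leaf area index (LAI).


Formula: LAI = total leaf area / ground area  (dimensionless)
LAI = 55.6 m^2 / 13.4 m^2
LAI = 4.15

4.15


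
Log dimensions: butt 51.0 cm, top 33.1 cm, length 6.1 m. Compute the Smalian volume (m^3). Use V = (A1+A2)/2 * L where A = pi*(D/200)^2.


Smalian: V = (A1 + A2)/2 * L,  A = pi*(D/200)^2
A1 = pi*(51.0/200)^2 = 0.204282 m^2
A2 = pi*(33.1/200)^2 = 0.086049 m^2
V = (0.204282+0.086049)/2*6.1 = 0.8855 m^3

0.8855


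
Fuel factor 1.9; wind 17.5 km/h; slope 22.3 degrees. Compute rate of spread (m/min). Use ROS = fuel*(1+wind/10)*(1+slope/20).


Formula: ROS = fuel * (1 + wind/10) * (1 + slope/20)
Wind factor = 1 + 17.5/10 = 2.75
Slope factor = 1 + 22.3/20 = 2.115
ROS = 1.9 * 2.75 * 2.115 = 11.05 m/min

11.05


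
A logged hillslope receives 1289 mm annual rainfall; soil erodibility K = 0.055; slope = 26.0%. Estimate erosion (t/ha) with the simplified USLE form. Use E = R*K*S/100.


Formula: E = R * K * S / 100  (simplified USLE)
R * K = 1289 * 0.055 = 70.895
E = 70.895 * 26.0 / 100 = 18.43 t/ha

18.43


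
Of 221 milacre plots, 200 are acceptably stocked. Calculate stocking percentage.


Formula: Stocking % = stocked plots / total plots * 100
Stocking = 200 / 221 * 100
Stocking = 0.905 * 100 = 90.5%

90.5


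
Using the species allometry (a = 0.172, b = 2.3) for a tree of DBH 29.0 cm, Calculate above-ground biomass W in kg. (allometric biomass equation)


Formula: W = a * DBH^b  (allometric power law)
DBH^b = 29.0^2.3 = 2309.4863
W = 0.172 * 2309.4863 = 397.2 kg

397.2


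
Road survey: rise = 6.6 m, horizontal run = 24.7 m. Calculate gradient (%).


Formula: Gradient = rise / run * 100
Gradient = 6.6 / 24.7 * 100 = 26.7%

26.7


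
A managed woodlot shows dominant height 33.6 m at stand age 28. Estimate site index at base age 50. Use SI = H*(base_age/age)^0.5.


Formula: SI = H_dom * (base_age / age)^0.5
Age ratio = 50 / 28 = 1.78571
sqrt(age_ratio) = 1.33631
SI = 33.6 * 1.33631 = 44.9 m

44.9


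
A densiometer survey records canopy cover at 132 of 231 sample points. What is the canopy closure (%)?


Formula: Canopy closure = covered points / total points * 100
Closure = 132 / 231 * 100
Closure = 0.5714 * 100 = 57.1%

57.1


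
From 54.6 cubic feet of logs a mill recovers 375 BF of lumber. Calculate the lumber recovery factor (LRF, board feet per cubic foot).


Formula: LRF = Lumber Output (BF) / Log Input (ft^3)
LRF = 375 BF / 54.6 ft^3
LRF = 6.87 BF/ft^3

6.87


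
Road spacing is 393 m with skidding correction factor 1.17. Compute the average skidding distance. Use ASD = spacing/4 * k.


Formula: ASD = (spacing / 4) * correction
Uncorrected distance = spacing / 4 = 393 / 4 = 98.25 m
ASD = 98.25 * 1.17 = 115 m

115


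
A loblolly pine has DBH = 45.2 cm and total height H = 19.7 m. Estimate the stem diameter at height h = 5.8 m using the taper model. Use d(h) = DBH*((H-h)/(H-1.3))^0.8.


Taper: d(h) = DBH * ((H - h) / (H - 1.3))^0.8
Numerator = H - h = 19.7 - 5.8 = 13.9 m
Denominator = H - 1.3 = 19.7 - 1.3 = 18.4 m
Ratio = 13.9 / 18.4 = 0.75543
d = 45.2 * 0.75543^0.8 = 36.1 cm

36.1


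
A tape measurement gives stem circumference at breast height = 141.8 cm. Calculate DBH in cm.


Formula: DBH = C / pi
DBH = 141.8 / pi
pi = 3.14159...
DBH = 45.1 cm

45.1


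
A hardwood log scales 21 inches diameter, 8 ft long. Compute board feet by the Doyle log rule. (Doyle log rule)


Doyle: BF = (D - 4)^2 * L / 16
Adjusted diameter = 21 - 4 = 17 in
(D-4)^2 = 17^2 = 289
BF = 289 * 8 / 16 = 145 BF

145


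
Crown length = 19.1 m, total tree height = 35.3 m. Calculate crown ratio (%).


Formula: Crown Ratio = (Crown Length / Total Height) * 100
CR = (19.1 m / 35.3 m) * 100
CR = 0.5411 * 100 = 54.1%

54.1


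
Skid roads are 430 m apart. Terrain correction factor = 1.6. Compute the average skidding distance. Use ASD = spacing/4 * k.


Formula: ASD = (spacing / 4) * correction
Uncorrected distance = spacing / 4 = 430 / 4 = 107.5 m
ASD = 107.5 * 1.6 = 172 m

172


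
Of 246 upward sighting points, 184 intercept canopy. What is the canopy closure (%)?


Formula: Canopy closure = covered points / total points * 100
Closure = 184 / 246 * 100
Closure = 0.748 * 100 = 74.8%

74.8


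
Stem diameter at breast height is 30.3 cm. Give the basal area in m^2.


Formula: BA = pi * (DBH/2)^2 / 10000  (cm^2 to m^2)
Radius = DBH/2 = 30.3/2 = 15.15 cm
BA = pi * 15.15^2 / 10000
   = 721.0662 cm^2 / 10000
   = 0.0721 m^2

0.0721


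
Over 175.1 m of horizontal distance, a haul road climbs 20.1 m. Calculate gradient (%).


Formula: Gradient = rise / run * 100
Gradient = 20.1 / 175.1 * 100 = 11.5%

11.5


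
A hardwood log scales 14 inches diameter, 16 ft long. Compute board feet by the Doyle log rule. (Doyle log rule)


Doyle: BF = (D - 4)^2 * L / 16
Adjusted diameter = 14 - 4 = 10 in
(D-4)^2 = 10^2 = 100
BF = 100 * 16 / 16 = 100 BF

100


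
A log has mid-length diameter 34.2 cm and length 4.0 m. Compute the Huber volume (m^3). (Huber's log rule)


Huber: V = Am * L,  Am = pi*(Dm/200)^2
Am = pi*(34.2/200)^2 = 0.091863 m^2
V = 0.091863*4.0 = 0.3675 m^3

0.3675


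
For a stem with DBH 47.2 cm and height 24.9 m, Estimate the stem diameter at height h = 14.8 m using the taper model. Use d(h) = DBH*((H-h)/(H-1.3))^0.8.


Taper: d(h) = DBH * ((H - h) / (H - 1.3))^0.8
Numerator = H - h = 24.9 - 14.8 = 10.1 m
Denominator = H - 1.3 = 24.9 - 1.3 = 23.6 m
Ratio = 10.1 / 23.6 = 0.42797
d = 47.2 * 0.42797^0.8 = 23.9 cm

23.9


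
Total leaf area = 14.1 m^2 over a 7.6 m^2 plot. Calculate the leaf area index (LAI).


Formula: LAI = total leaf area / ground area  (dimensionless)
LAI = 14.1 m^2 / 7.6 m^2
LAI = 1.86

1.86


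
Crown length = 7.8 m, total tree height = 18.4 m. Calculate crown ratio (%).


Formula: Crown Ratio = (Crown Length / Total Height) * 100
CR = (7.8 m / 18.4 m) * 100
CR = 0.4239 * 100 = 42.4%

42.4


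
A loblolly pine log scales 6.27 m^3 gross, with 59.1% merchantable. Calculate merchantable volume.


Formula: MV = V_total * (merchantable_pct / 100)
Merchantable fraction = 59.1% / 100 = 0.591
MV = 6.27 m^3 * 0.591 = 3.706 m^3

3.706


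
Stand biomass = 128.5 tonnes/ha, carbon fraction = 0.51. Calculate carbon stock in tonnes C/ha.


Formula: Carbon Stock = Biomass * Carbon Fraction
C = 128.5 t/ha * 0.51
C = 65.5 t C/ha

65.5


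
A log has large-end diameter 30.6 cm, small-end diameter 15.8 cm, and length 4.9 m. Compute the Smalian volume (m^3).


Smalian: V = (A1 + A2)/2 * L,  A = pi*(D/200)^2
A1 = pi*(30.6/200)^2 = 0.073542 m^2
A2 = pi*(15.8/200)^2 = 0.019607 m^2
V = (0.073542+0.019607)/2*4.9 = 0.2282 m^3

0.2282


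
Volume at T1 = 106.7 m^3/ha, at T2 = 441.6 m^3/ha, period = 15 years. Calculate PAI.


Formula: PAI = (V_T2 - V_T1) / (T2 - T1)
Volume increment = 441.6 - 106.7 = 334.9 m^3/ha
PAI = 334.9 / 15 = 22.33 m^3/ha/year

22.33


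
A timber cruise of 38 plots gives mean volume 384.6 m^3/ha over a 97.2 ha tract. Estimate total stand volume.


Formula: Total Volume = Mean Volume per ha * Total Area
Total Volume = 384.6 m^3/ha * 97.2 ha
Total Volume = 37383 m^3

37383


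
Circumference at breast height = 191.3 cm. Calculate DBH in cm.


Formula: DBH = C / pi
DBH = 191.3 / pi
pi = 3.14159...
DBH = 60.9 cm

60.9


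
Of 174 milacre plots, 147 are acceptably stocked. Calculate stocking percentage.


Formula: Stocking % = stocked plots / total plots * 100
Stocking = 147 / 174 * 100
Stocking = 0.8448 * 100 = 84.5%

84.5


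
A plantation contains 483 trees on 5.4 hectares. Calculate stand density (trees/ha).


Formula: Stand Density = N_trees / Area_ha
Density = 483 trees / 5.4 ha
Density = 89 trees/ha

89


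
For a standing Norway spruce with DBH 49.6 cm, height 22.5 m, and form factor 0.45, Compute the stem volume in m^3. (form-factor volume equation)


Formula: V = pi * (DBH/200)^2 * H * ff
Radius = DBH/200 = 49.6/200 = 0.248 m
Radius^2 = 0.248^2 = 0.061504 m^2
V = pi * 0.061504 * 22.5 * 0.45
V = 1.956 m^3

1.956


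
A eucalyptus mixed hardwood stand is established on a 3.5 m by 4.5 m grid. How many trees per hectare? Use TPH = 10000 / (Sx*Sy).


Formula: TPH = 10000 m^2/ha / (spacing_x * spacing_y)
Area per tree = 3.5 m * 4.5 m = 15.75 m^2
TPH = 10000 / 15.75 = 635 trees/ha

635


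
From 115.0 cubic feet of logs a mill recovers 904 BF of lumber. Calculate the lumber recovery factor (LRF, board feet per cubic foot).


Formula: LRF = Lumber Output (BF) / Log Input (ft^3)
LRF = 904 BF / 115.0 ft^3
LRF = 7.86 BF/ft^3

7.86


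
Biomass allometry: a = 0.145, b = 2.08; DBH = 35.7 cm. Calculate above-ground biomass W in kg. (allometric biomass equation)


Formula: W = a * DBH^b  (allometric power law)
DBH^b = 35.7^2.08 = 1696.4845
W = 0.145 * 1696.4845 = 246.0 kg

246.0


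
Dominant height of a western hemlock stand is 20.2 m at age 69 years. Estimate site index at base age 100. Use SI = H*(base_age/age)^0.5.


Formula: SI = H_dom * (base_age / age)^0.5
Age ratio = 100 / 69 = 1.44928
sqrt(age_ratio) = 1.20386
SI = 20.2 * 1.20386 = 24.3 m

24.3


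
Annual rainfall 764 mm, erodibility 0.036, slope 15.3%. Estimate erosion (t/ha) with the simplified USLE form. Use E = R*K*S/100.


Formula: E = R * K * S / 100  (simplified USLE)
R * K = 764 * 0.036 = 27.504
E = 27.504 * 15.3 / 100 = 4.21 t/ha

4.21


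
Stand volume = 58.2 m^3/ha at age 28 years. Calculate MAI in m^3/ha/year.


Formula: MAI = Total Volume / Stand Age
MAI = 58.2 m^3/ha / 28 years
MAI = 2.08 m^3/ha/year

2.08


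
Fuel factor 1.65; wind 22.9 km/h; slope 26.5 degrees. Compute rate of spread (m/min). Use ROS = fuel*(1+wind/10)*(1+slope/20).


Formula: ROS = fuel * (1 + wind/10) * (1 + slope/20)
Wind factor = 1 + 22.9/10 = 3.29
Slope factor = 1 + 26.5/20 = 2.325
ROS = 1.65 * 3.29 * 2.325 = 12.62 m/min

12.62


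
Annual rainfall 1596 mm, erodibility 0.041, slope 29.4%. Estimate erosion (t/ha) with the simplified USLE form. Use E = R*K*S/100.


Formula: E = R * K * S / 100  (simplified USLE)
R * K = 1596 * 0.041 = 65.436
E = 65.436 * 29.4 / 100 = 19.24 t/ha

19.24


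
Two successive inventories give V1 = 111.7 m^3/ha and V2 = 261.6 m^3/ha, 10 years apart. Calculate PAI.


Formula: PAI = (V_T2 - V_T1) / (T2 - T1)
Volume increment = 261.6 - 111.7 = 149.9 m^3/ha
PAI = 149.9 / 10 = 14.99 m^3/ha/year

14.99


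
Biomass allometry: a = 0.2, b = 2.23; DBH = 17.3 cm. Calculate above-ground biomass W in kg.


Formula: W = a * DBH^b  (allometric power law)
DBH^b = 17.3^2.23 = 576.5577
W = 0.2 * 576.5577 = 115.3 kg

115.3


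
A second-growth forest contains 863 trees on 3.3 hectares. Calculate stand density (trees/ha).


Formula: Stand Density = N_trees / Area_ha
Density = 863 trees / 3.3 ha
Density = 262 trees/ha

262


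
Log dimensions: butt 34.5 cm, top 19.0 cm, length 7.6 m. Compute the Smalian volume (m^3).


Smalian: V = (A1 + A2)/2 * L,  A = pi*(D/200)^2
A1 = pi*(34.5/200)^2 = 0.093482 m^2
A2 = pi*(19.0/200)^2 = 0.028353 m^2
V = (0.093482+0.028353)/2*7.6 = 0.463 m^3

0.463


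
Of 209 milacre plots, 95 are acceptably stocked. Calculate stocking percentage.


Formula: Stocking % = stocked plots / total plots * 100
Stocking = 95 / 209 * 100
Stocking = 0.4545 * 100 = 45.5%

45.5


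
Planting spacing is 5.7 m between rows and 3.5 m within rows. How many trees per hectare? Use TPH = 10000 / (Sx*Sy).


Formula: TPH = 10000 m^2/ha / (spacing_x * spacing_y)
Area per tree = 5.7 m * 3.5 m = 19.95 m^2
TPH = 10000 / 19.95 = 501 trees/ha

501


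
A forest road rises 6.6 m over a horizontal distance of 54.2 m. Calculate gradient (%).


Formula: Gradient = rise / run * 100
Gradient = 6.6 / 54.2 * 100 = 12.2%

12.2


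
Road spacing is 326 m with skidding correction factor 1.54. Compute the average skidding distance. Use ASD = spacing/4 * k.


Formula: ASD = (spacing / 4) * correction
Uncorrected distance = spacing / 4 = 326 / 4 = 81.5 m
ASD = 81.5 * 1.54 = 126 m

126


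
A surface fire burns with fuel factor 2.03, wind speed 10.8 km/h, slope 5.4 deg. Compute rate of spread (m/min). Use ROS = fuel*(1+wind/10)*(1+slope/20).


Formula: ROS = fuel * (1 + wind/10) * (1 + slope/20)
Wind factor = 1 + 10.8/10 = 2.08
Slope factor = 1 + 5.4/20 = 1.27
ROS = 2.03 * 2.08 * 1.27 = 5.36 m/min

5.36


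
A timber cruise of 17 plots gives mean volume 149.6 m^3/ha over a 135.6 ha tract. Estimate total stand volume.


Formula: Total Volume = Mean Volume per ha * Total Area
Total Volume = 149.6 m^3/ha * 135.6 ha
Total Volume = 20286 m^3

20286


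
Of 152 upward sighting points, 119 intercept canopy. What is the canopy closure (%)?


Formula: Canopy closure = covered points / total points * 100
Closure = 119 / 152 * 100
Closure = 0.7829 * 100 = 78.3%

78.3


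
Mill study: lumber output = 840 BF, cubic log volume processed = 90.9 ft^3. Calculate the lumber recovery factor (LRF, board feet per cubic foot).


Formula: LRF = Lumber Output (BF) / Log Input (ft^3)
LRF = 840 BF / 90.9 ft^3
LRF = 9.24 BF/ft^3

9.24


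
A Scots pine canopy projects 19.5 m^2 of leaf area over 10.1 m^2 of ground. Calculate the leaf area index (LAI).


Formula: LAI = total leaf area / ground area  (dimensionless)
LAI = 19.5 m^2 / 10.1 m^2
LAI = 1.93

1.93


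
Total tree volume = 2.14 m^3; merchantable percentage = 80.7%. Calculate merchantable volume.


Formula: MV = V_total * (merchantable_pct / 100)
Merchantable fraction = 80.7% / 100 = 0.807
MV = 2.14 m^3 * 0.807 = 1.727 m^3

1.727


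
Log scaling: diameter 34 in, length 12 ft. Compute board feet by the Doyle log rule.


Doyle: BF = (D - 4)^2 * L / 16
Adjusted diameter = 34 - 4 = 30 in
(D-4)^2 = 30^2 = 900
BF = 900 * 12 / 16 = 675 BF

675


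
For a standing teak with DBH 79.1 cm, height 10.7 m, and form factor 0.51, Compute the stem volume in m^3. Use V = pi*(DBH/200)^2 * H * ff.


Formula: V = pi * (DBH/200)^2 * H * ff
Radius = DBH/200 = 79.1/200 = 0.3955 m
Radius^2 = 0.3955^2 = 0.15642025 m^2
V = pi * 0.15642025 * 10.7 * 0.51
V = 2.682 m^3

2.682


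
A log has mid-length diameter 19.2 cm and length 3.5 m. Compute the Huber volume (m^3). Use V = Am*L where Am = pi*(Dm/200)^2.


Huber: V = Am * L,  Am = pi*(Dm/200)^2
Am = pi*(19.2/200)^2 = 0.028953 m^2
V = 0.028953*3.5 = 0.1013 m^3

0.1013


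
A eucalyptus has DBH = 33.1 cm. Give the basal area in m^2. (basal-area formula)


Formula: BA = pi * (DBH/2)^2 / 10000  (cm^2 to m^2)
Radius = DBH/2 = 33.1/2 = 16.55 cm
BA = pi * 16.55^2 / 10000
   = 860.4901 cm^2 / 10000
   = 0.086 m^2

0.086


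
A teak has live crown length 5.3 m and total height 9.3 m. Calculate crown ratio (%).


Formula: Crown Ratio = (Crown Length / Total Height) * 100
CR = (5.3 m / 9.3 m) * 100
CR = 0.5699 * 100 = 57.0%

57.0


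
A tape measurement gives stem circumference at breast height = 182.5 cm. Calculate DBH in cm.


Formula: DBH = C / pi
DBH = 182.5 / pi
pi = 3.14159...
DBH = 58.1 cm

58.1


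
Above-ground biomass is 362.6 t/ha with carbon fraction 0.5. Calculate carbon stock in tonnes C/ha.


Formula: Carbon Stock = Biomass * Carbon Fraction
C = 362.6 t/ha * 0.5
C = 181.3 t C/ha

181.3


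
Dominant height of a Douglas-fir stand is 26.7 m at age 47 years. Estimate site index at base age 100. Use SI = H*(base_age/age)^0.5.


Formula: SI = H_dom * (base_age / age)^0.5
Age ratio = 100 / 47 = 2.12766
sqrt(age_ratio) = 1.45865
SI = 26.7 * 1.45865 = 38.9 m

38.9


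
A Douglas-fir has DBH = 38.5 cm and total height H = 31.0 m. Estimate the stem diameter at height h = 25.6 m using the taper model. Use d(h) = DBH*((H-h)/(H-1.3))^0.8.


Taper: d(h) = DBH * ((H - h) / (H - 1.3))^0.8
Numerator = H - h = 31.0 - 25.6 = 5.4 m
Denominator = H - 1.3 = 31.0 - 1.3 = 29.7 m
Ratio = 5.4 / 29.7 = 0.18182
d = 38.5 * 0.18182^0.8 = 9.8 cm

9.8


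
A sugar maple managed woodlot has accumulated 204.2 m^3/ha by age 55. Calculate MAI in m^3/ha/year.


Formula: MAI = Total Volume / Stand Age
MAI = 204.2 m^3/ha / 55 years
MAI = 3.71 m^3/ha/year

3.71


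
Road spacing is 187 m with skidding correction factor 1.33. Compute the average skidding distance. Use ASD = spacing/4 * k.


Formula: ASD = (spacing / 4) * correction
Uncorrected distance = spacing / 4 = 187 / 4 = 46.75 m
ASD = 46.75 * 1.33 = 62 m

62


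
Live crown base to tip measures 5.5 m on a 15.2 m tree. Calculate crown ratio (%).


Formula: Crown Ratio = (Crown Length / Total Height) * 100
CR = (5.5 m / 15.2 m) * 100
CR = 0.3618 * 100 = 36.2%

36.2


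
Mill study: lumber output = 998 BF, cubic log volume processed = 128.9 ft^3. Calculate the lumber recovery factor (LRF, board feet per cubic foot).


Formula: LRF = Lumber Output (BF) / Log Input (ft^3)
LRF = 998 BF / 128.9 ft^3
LRF = 7.74 BF/ft^3

7.74


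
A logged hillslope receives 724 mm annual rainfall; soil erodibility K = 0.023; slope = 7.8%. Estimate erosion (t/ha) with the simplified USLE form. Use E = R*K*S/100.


Formula: E = R * K * S / 100  (simplified USLE)
R * K = 724 * 0.023 = 16.652
E = 16.652 * 7.8 / 100 = 1.3 t/ha

1.3


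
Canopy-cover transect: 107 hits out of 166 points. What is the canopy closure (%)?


Formula: Canopy closure = covered points / total points * 100
Closure = 107 / 166 * 100
Closure = 0.6446 * 100 = 64.5%

64.5


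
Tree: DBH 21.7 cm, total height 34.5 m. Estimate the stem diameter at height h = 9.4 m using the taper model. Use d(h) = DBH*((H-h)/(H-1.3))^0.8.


Taper: d(h) = DBH * ((H - h) / (H - 1.3))^0.8
Numerator = H - h = 34.5 - 9.4 = 25.1 m
Denominator = H - 1.3 = 34.5 - 1.3 = 33.2 m
Ratio = 25.1 / 33.2 = 0.75602
d = 21.7 * 0.75602^0.8 = 17.3 cm

17.3


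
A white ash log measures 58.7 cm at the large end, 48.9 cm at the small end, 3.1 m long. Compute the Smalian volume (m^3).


Smalian: V = (A1 + A2)/2 * L,  A = pi*(D/200)^2
A1 = pi*(58.7/200)^2 = 0.270624 m^2
A2 = pi*(48.9/200)^2 = 0.187805 m^2
V = (0.270624+0.187805)/2*3.1 = 0.7106 m^3

0.7106


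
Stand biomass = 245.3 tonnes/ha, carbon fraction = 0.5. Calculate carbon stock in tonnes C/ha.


Formula: Carbon Stock = Biomass * Carbon Fraction
C = 245.3 t/ha * 0.5
C = 122.7 t C/ha

122.7


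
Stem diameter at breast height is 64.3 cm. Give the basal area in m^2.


Formula: BA = pi * (DBH/2)^2 / 10000  (cm^2 to m^2)
Radius = DBH/2 = 64.3/2 = 32.15 cm
BA = pi * 32.15^2 / 10000
   = 3247.2209 cm^2 / 10000
   = 0.3247 m^2

0.3247


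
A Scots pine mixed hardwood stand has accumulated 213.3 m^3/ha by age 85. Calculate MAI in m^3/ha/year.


Formula: MAI = Total Volume / Stand Age
MAI = 213.3 m^3/ha / 85 years
MAI = 2.51 m^3/ha/year

2.51


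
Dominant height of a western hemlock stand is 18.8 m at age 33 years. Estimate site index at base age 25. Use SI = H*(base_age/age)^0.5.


Formula: SI = H_dom * (base_age / age)^0.5
Age ratio = 25 / 33 = 0.75758
sqrt(age_ratio) = 0.87039
SI = 18.8 * 0.87039 = 16.4 m

16.4


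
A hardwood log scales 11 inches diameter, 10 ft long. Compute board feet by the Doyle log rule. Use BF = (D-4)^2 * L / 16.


Doyle: BF = (D - 4)^2 * L / 16
Adjusted diameter = 11 - 4 = 7 in
(D-4)^2 = 7^2 = 49
BF = 49 * 10 / 16 = 31 BF

31


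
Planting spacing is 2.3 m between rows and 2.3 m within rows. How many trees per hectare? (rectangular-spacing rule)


Formula: TPH = 10000 m^2/ha / (spacing_x * spacing_y)
Area per tree = 2.3 m * 2.3 m = 5.29 m^2
TPH = 10000 / 5.29 = 1890 trees/ha

1890


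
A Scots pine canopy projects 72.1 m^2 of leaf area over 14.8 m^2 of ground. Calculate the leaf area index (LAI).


Formula: LAI = total leaf area / ground area  (dimensionless)
LAI = 72.1 m^2 / 14.8 m^2
LAI = 4.87

4.87


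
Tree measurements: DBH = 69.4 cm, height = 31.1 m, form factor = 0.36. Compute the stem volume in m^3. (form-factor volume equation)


Formula: V = pi * (DBH/200)^2 * H * ff
Radius = DBH/200 = 69.4/200 = 0.347 m
Radius^2 = 0.347^2 = 0.120409 m^2
V = pi * 0.120409 * 31.1 * 0.36
V = 4.235 m^3

4.235


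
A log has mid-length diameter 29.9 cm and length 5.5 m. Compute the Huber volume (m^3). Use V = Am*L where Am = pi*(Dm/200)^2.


Huber: V = Am * L,  Am = pi*(Dm/200)^2
Am = pi*(29.9/200)^2 = 0.070215 m^2
V = 0.070215*5.5 = 0.3862 m^3

0.3862


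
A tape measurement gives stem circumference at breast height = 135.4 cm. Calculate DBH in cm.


Formula: DBH = C / pi
DBH = 135.4 / pi
pi = 3.14159...
DBH = 43.1 cm

43.1


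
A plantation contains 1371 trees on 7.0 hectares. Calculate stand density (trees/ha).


Formula: Stand Density = N_trees / Area_ha
Density = 1371 trees / 7.0 ha
Density = 196 trees/ha

196


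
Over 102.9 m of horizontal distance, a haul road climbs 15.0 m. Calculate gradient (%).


Formula: Gradient = rise / run * 100
Gradient = 15.0 / 102.9 * 100 = 14.6%

14.6


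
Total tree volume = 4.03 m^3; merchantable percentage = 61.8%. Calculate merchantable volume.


Formula: MV = V_total * (merchantable_pct / 100)
Merchantable fraction = 61.8% / 100 = 0.618
MV = 4.03 m^3 * 0.618 = 2.491 m^3

2.491


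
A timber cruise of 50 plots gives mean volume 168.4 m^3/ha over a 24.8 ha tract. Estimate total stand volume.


Formula: Total Volume = Mean Volume per ha * Total Area
Total Volume = 168.4 m^3/ha * 24.8 ha
Total Volume = 4176 m^3

4176


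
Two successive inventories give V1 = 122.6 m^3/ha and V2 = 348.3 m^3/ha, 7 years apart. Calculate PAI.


Formula: PAI = (V_T2 - V_T1) / (T2 - T1)
Volume increment = 348.3 - 122.6 = 225.7 m^3/ha
PAI = 225.7 / 7 = 32.24 m^3/ha/year

32.24


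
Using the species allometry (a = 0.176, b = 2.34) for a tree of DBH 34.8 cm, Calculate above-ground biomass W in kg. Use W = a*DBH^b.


Formula: W = a * DBH^b  (allometric power law)
DBH^b = 34.8^2.34 = 4048.512
W = 0.176 * 4048.512 = 712.5 kg

712.5


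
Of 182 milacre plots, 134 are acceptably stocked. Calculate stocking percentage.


Formula: Stocking % = stocked plots / total plots * 100
Stocking = 134 / 182 * 100
Stocking = 0.7363 * 100 = 73.6%

73.6


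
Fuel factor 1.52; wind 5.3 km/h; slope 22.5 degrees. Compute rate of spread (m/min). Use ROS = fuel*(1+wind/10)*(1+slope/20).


Formula: ROS = fuel * (1 + wind/10) * (1 + slope/20)
Wind factor = 1 + 5.3/10 = 1.53
Slope factor = 1 + 22.5/20 = 2.125
ROS = 1.52 * 1.53 * 2.125 = 4.94 m/min

4.94


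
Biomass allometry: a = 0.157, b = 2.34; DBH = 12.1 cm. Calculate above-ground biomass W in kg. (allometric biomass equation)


Formula: W = a * DBH^b  (allometric power law)
DBH^b = 12.1^2.34 = 341.7573
W = 0.157 * 341.7573 = 53.7 kg

53.7


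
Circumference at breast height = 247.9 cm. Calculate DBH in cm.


Formula: DBH = C / pi
DBH = 247.9 / pi
pi = 3.14159...
DBH = 78.9 cm

78.9


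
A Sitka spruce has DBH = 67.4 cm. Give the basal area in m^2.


Formula: BA = pi * (DBH/2)^2 / 10000  (cm^2 to m^2)
Radius = DBH/2 = 67.4/2 = 33.7 cm
BA = pi * 33.7^2 / 10000
   = 3567.8754 cm^2 / 10000
   = 0.3568 m^2

0.3568


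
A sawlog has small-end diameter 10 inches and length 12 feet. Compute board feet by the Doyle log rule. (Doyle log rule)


Doyle: BF = (D - 4)^2 * L / 16
Adjusted diameter = 10 - 4 = 6 in
(D-4)^2 = 6^2 = 36
BF = 36 * 12 / 16 = 27 BF

27


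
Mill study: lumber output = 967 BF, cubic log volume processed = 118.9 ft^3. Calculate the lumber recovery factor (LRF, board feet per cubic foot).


Formula: LRF = Lumber Output (BF) / Log Input (ft^3)
LRF = 967 BF / 118.9 ft^3
LRF = 8.13 BF/ft^3

8.13


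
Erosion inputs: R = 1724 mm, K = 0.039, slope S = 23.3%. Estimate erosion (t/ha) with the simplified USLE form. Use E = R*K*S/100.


Formula: E = R * K * S / 100  (simplified USLE)
R * K = 1724 * 0.039 = 67.236
E = 67.236 * 23.3 / 100 = 15.67 t/ha

15.67


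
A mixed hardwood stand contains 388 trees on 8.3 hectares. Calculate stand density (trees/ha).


Formula: Stand Density = N_trees / Area_ha
Density = 388 trees / 8.3 ha
Density = 47 trees/ha

47


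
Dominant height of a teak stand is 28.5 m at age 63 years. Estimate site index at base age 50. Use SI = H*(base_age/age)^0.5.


Formula: SI = H_dom * (base_age / age)^0.5
Age ratio = 50 / 63 = 0.79365
sqrt(age_ratio) = 0.89087
SI = 28.5 * 0.89087 = 25.4 m

25.4


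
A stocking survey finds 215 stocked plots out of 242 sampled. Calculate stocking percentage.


Formula: Stocking % = stocked plots / total plots * 100
Stocking = 215 / 242 * 100
Stocking = 0.8884 * 100 = 88.8%

88.8


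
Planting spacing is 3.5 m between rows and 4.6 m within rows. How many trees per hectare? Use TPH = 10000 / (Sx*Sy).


Formula: TPH = 10000 m^2/ha / (spacing_x * spacing_y)
Area per tree = 3.5 m * 4.6 m = 16.1 m^2
TPH = 10000 / 16.1 = 621 trees/ha

621


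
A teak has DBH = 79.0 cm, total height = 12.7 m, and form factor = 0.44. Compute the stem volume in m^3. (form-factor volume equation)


Formula: V = pi * (DBH/200)^2 * H * ff
Radius = DBH/200 = 79.0/200 = 0.395 m
Radius^2 = 0.395^2 = 0.156025 m^2
V = pi * 0.156025 * 12.7 * 0.44
V = 2.739 m^3

2.739


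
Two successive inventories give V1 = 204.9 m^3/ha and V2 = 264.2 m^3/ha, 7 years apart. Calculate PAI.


Formula: PAI = (V_T2 - V_T1) / (T2 - T1)
Volume increment = 264.2 - 204.9 = 59.3 m^3/ha
PAI = 59.3 / 7 = 8.47 m^3/ha/year

8.47


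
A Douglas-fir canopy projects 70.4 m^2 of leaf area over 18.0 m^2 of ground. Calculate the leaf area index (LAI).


Formula: LAI = total leaf area / ground area  (dimensionless)
LAI = 70.4 m^2 / 18.0 m^2
LAI = 3.91

3.91


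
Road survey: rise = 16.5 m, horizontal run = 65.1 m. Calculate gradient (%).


Formula: Gradient = rise / run * 100
Gradient = 16.5 / 65.1 * 100 = 25.3%

25.3


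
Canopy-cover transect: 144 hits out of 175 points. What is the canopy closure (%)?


Formula: Canopy closure = covered points / total points * 100
Closure = 144 / 175 * 100
Closure = 0.8229 * 100 = 82.3%

82.3


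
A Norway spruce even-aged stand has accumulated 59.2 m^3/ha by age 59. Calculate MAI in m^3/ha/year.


Formula: MAI = Total Volume / Stand Age
MAI = 59.2 m^3/ha / 59 years
MAI = 1.0 m^3/ha/year

1.0


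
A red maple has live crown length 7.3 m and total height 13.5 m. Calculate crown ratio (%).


Formula: Crown Ratio = (Crown Length / Total Height) * 100
CR = (7.3 m / 13.5 m) * 100
CR = 0.5407 * 100 = 54.1%

54.1


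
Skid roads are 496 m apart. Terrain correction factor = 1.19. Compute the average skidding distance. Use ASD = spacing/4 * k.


Formula: ASD = (spacing / 4) * correction
Uncorrected distance = spacing / 4 = 496 / 4 = 124 m
ASD = 124 * 1.19 = 148 m

148


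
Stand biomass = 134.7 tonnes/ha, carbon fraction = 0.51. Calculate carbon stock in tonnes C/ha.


Formula: Carbon Stock = Biomass * Carbon Fraction
C = 134.7 t/ha * 0.51
C = 68.7 t C/ha

68.7


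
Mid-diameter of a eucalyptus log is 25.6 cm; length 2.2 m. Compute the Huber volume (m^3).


Huber: V = Am * L,  Am = pi*(Dm/200)^2
Am = pi*(25.6/200)^2 = 0.051472 m^2
V = 0.051472*2.2 = 0.1132 m^3

0.1132


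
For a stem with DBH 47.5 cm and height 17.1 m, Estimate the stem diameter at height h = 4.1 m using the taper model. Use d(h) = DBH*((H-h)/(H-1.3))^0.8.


Taper: d(h) = DBH * ((H - h) / (H - 1.3))^0.8
Numerator = H - h = 17.1 - 4.1 = 13.0 m
Denominator = H - 1.3 = 17.1 - 1.3 = 15.8 m
Ratio = 13.0 / 15.8 = 0.82278
d = 47.5 * 0.82278^0.8 = 40.6 cm

40.6


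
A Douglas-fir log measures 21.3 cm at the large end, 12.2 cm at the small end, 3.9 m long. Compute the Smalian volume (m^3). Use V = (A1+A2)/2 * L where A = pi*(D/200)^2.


Smalian: V = (A1 + A2)/2 * L,  A = pi*(D/200)^2
A1 = pi*(21.3/200)^2 = 0.035633 m^2
A2 = pi*(12.2/200)^2 = 0.01169 m^2
V = (0.035633+0.01169)/2*3.9 = 0.0923 m^3

0.0923


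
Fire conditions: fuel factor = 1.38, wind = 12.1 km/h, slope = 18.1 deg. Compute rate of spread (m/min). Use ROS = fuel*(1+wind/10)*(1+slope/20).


Formula: ROS = fuel * (1 + wind/10) * (1 + slope/20)
Wind factor = 1 + 12.1/10 = 2.21
Slope factor = 1 + 18.1/20 = 1.905
ROS = 1.38 * 2.21 * 1.905 = 5.81 m/min

5.81


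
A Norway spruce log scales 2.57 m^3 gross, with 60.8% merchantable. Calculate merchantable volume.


Formula: MV = V_total * (merchantable_pct / 100)
Merchantable fraction = 60.8% / 100 = 0.608
MV = 2.57 m^3 * 0.608 = 1.563 m^3

1.563


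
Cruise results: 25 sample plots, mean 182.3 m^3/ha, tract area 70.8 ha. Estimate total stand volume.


Formula: Total Volume = Mean Volume per ha * Total Area
Total Volume = 182.3 m^3/ha * 70.8 ha
Total Volume = 12907 m^3

12907


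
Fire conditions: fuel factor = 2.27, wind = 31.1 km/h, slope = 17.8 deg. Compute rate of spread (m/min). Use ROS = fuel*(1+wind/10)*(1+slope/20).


Formula: ROS = fuel * (1 + wind/10) * (1 + slope/20)
Wind factor = 1 + 31.1/10 = 4.11
Slope factor = 1 + 17.8/20 = 1.89
ROS = 2.27 * 4.11 * 1.89 = 17.63 m/min

17.63


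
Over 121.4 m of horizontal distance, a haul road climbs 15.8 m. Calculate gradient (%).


Formula: Gradient = rise / run * 100
Gradient = 15.8 / 121.4 * 100 = 13.0%

13.0


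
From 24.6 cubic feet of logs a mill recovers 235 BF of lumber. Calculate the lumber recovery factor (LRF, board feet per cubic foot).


Formula: LRF = Lumber Output (BF) / Log Input (ft^3)
LRF = 235 BF / 24.6 ft^3
LRF = 9.55 BF/ft^3

9.55


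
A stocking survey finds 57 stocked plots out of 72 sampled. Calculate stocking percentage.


Formula: Stocking % = stocked plots / total plots * 100
Stocking = 57 / 72 * 100
Stocking = 0.7917 * 100 = 79.2%

79.2


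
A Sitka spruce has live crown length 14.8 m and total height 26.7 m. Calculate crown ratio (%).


Formula: Crown Ratio = (Crown Length / Total Height) * 100
CR = (14.8 m / 26.7 m) * 100
CR = 0.5543 * 100 = 55.4%

55.4


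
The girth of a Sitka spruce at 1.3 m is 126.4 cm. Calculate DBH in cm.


Formula: DBH = C / pi
DBH = 126.4 / pi
pi = 3.14159...
DBH = 40.2 cm

40.2


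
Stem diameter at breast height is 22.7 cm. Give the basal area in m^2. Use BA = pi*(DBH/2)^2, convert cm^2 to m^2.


Formula: BA = pi * (DBH/2)^2 / 10000  (cm^2 to m^2)
Radius = DBH/2 = 22.7/2 = 11.35 cm
BA = pi * 11.35^2 / 10000
   = 404.7078 cm^2 / 10000
   = 0.0405 m^2

0.0405


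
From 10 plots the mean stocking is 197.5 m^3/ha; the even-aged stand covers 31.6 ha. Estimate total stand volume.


Formula: Total Volume = Mean Volume per ha * Total Area
Total Volume = 197.5 m^3/ha * 31.6 ha
Total Volume = 6241 m^3

6241
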